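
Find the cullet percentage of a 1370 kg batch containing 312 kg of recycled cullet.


Cullet ratio = (cullet mass / total batch mass) * 100
  Ratio = 312 / 1370 * 100 = 22.77%

22.77%


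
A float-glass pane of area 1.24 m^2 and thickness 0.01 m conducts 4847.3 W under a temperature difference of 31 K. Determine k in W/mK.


Fourier's law rearranged: k = Q * t / (A * dT)
  Numerator = 4847.3 * 0.01 = 48.473
  Denominator = 1.24 * 31 = 38.44
  k = 48.473 / 38.44 = 1.261 W/mK

1.261 W/mK


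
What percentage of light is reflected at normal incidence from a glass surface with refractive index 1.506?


Fresnel reflectance at normal incidence:
  R = ((n - 1)/(n + 1))^2
  (n - 1)/(n + 1) = (1.506 - 1)/(1.506 + 1) = 0.201915
  R = 0.201915^2 = 0.0407697
  R(%) = 0.0407697 * 100 = 4.077%

4.077%


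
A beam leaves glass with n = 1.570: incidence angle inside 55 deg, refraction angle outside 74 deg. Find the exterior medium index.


Apply Snell's law: n1 * sin(theta1) = n2 * sin(theta2)
  n2 = n1 * sin(theta1) / sin(theta2)
  sin(55) = 0.819152
  sin(74) = 0.961262
  n2 = 1.570 * 0.819152 / 0.961262 = 1.3379

1.3379


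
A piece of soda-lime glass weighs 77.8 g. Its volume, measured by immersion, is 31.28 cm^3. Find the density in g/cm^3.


Use the definition of density:
  rho = mass / volume
  rho = 77.8 / 31.28 = 2.487 g/cm^3

2.487 g/cm^3


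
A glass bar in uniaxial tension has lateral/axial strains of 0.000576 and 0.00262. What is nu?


Poisson's ratio: nu = lateral strain / axial strain
  nu = 0.000576 / 0.00262 = 0.2198

0.2198


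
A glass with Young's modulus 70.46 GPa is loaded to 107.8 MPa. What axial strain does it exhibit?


Rearrange E = sigma / epsilon:
  epsilon = sigma / E
  E (MPa) = 70.46 * 1000 = 70460
  epsilon = 107.8 / 70460 = 0.00153

0.00153


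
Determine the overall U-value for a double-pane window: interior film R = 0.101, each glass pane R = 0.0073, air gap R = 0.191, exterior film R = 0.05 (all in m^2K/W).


Total thermal resistance (series):
  R_total = R_in + R_glass + R_air + R_glass + R_out
  R_total = 0.101 + 0.0073 + 0.191 + 0.0073 + 0.05 = 0.3566 m^2K/W
U-value = 1 / R_total = 1 / 0.3566 = 2.804 W/m^2K

2.804 W/m^2K


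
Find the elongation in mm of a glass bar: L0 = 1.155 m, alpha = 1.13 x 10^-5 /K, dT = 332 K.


Thermal expansion formula: dL = alpha * L0 * dT
  dL = (1.13 x 10^-5) * 1.155 * 332 = 0.0043331 m
Convert to mm: 0.0043331 * 1000 = 4.3331 mm

4.3331 mm


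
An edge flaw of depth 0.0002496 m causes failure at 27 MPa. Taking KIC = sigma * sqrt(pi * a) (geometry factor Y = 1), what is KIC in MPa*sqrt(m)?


Fracture toughness: KIC = sigma * sqrt(pi * a)
  pi * a = pi * 0.0002496 = 0.000784142
  sqrt(pi * a) = 0.028003
  KIC = 27 * 0.028003 = 0.756 MPa*sqrt(m)

0.756 MPa*sqrt(m)


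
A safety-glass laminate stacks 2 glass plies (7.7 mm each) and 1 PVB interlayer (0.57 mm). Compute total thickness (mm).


Total thickness = glass contribution + PVB contribution
  Glass: 2 * 7.7 = 15.4 mm
  PVB: 1 * 0.57 = 0.57 mm
  Total = 15.4 + 0.57 = 15.97 mm

15.97 mm


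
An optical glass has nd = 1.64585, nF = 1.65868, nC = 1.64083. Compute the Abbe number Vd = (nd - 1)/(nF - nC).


Abbe number formula: Vd = (nd - 1) / (nF - nC)
  nd - 1 = 1.64585 - 1 = 0.64585
  nF - nC = 1.65868 - 1.64083 = 0.01785
  Vd = 0.64585 / 0.01785 = 36.18

36.18


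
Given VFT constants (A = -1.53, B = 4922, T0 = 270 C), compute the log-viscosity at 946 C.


VFT equation: log(eta) = A + B / (T - T0)
  T - T0 = 946 - 270 = 676
  B / (T - T0) = 4922 / 676 = 7.281
  log(eta) = -1.53 + 7.281 = 5.751

5.751


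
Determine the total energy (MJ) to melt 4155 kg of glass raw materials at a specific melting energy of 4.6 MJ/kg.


Total energy = mass * specific energy
  E = 4155 * 4.6 = 19113 MJ

19113 MJ


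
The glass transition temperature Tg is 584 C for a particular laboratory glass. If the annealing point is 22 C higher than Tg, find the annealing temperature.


The annealing temperature is Tg plus the offset:
  T_anneal = 584 + 22 = 606 C

606 C


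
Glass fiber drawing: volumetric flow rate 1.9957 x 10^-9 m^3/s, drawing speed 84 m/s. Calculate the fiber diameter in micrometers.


Cross-sectional area from continuity:
  A = Q / v = 1.9957 x 10^-9 / 84 = 2.375833 x 10^-11 m^2
Diameter from circular cross-section:
  d = sqrt(4A / pi) * 10^6 (m -> um)
  d = sqrt(4 * 2.375833 x 10^-11 / pi) * 10^6 = 5.5 um

5.5 um


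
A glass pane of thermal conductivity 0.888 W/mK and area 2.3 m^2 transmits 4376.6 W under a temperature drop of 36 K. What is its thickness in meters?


Fourier's law: t = k * A * dT / Q
  t = 0.888 * 2.3 * 36 / 4376.6
  t = 73.5264 / 4376.6 = 0.0168 m

0.0168 m


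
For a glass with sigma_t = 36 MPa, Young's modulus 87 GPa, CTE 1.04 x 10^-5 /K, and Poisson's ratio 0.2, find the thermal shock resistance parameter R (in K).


Thermal shock resistance: R = sigma * (1 - nu) / (E * alpha)
  Numerator = 36 * (1 - 0.2) = 28.8
  Denominator = 87 * 1000 * (1.04 x 10^-5) = 0.9048
  R = 28.8 / 0.9048 = 31.8 K

31.8 K


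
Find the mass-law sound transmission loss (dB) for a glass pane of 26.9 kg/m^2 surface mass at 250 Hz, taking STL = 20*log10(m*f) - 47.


Mass law: STL = 20 * log10(m * f) - 47
  m * f = 26.9 * 250 = 6725
  log10(6725) = 3.82769
  STL = 20 * 3.82769 - 47 = 76.5538 - 47 = 29.6 dB

29.6 dB


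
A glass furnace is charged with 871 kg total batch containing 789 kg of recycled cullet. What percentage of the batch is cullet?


Cullet ratio = (cullet mass / total batch mass) * 100
  Ratio = 789 / 871 * 100 = 90.59%

90.59%


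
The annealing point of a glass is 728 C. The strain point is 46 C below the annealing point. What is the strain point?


Strain point = annealing point - difference:
  T_strain = 728 - 46 = 682 C

682 C


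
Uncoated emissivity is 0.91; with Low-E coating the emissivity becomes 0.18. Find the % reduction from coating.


Percentage reduction = (1 - coated/uncoated) * 100
  Ratio = 0.18 / 0.91 = 0.1978
  Reduction = (1 - 0.1978) * 100 = 80.2%

80.2%


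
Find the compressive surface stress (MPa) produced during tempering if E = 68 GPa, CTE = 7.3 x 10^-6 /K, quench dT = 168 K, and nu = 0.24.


Tempering stress: sigma = E * alpha * dT / (1 - nu)
  E (MPa) = 68 * 1000 = 68000
  Numerator = 68000 * (7.3 x 10^-6) * 168 = 83.3952
  Denominator = 1 - 0.24 = 0.76
  sigma = 83.3952 / 0.76 = 109.7 MPa

109.7 MPa


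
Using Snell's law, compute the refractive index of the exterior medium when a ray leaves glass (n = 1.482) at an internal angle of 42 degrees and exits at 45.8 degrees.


Apply Snell's law: n1 * sin(theta1) = n2 * sin(theta2)
  n2 = n1 * sin(theta1) / sin(theta2)
  sin(42) = 0.669131
  sin(45.8) = 0.716911
  n2 = 1.482 * 0.669131 / 0.716911 = 1.3832

1.3832


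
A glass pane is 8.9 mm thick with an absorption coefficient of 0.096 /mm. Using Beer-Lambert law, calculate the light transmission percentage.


Beer-Lambert law: T = exp(-alpha * thickness)
  exponent = -0.096 * 8.9 = -0.8544
  T = exp(-0.8544) = 0.4255
  Percentage = 0.4255 * 100 = 42.55%

42.55%


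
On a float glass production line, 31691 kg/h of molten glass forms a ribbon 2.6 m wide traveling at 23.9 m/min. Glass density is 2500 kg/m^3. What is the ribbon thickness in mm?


Ribbon cross-section from mass balance:
  Volume rate = throughput / density = 31691 / 2500 = 12.6764 m^3/h
  thickness = volume rate / (speed * 60 * width), i.e.
  thickness = throughput / (60 * speed * width * density) * 1000
  thickness = 31691 / (60 * 23.9 * 2.6 * 2500) * 1000 = 3.4 mm

3.4 mm


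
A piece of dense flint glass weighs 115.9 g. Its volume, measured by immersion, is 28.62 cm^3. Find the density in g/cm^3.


Use the definition of density:
  rho = mass / volume
  rho = 115.9 / 28.62 = 4.05 g/cm^3

4.05 g/cm^3


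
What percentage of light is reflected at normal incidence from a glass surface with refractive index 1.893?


Fresnel reflectance at normal incidence:
  R = ((n - 1)/(n + 1))^2
  (n - 1)/(n + 1) = (1.893 - 1)/(1.893 + 1) = 0.308676
  R = 0.308676^2 = 0.0952809
  R(%) = 0.0952809 * 100 = 9.528%

9.528%


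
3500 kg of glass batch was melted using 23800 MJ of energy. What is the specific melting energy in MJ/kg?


Rearrange E = m * s for s:
  s = E / m
  s = 23800 / 3500 = 6.8 MJ/kg

6.8 MJ/kg


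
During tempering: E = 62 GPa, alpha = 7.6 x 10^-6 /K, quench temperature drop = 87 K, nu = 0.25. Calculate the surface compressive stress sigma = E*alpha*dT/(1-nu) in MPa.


Tempering stress: sigma = E * alpha * dT / (1 - nu)
  E (MPa) = 62 * 1000 = 62000
  Numerator = 62000 * (7.6 x 10^-6) * 87 = 40.9944
  Denominator = 1 - 0.25 = 0.75
  sigma = 40.9944 / 0.75 = 54.7 MPa

54.7 MPa


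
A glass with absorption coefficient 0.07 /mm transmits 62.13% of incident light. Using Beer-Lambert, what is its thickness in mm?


Rearrange T = exp(-alpha * thickness):
  thickness = -ln(T) / alpha
  T = 62.13/100 = 0.6213
  ln(T) = -0.47594
  -ln(T) = 0.47594
  thickness = 0.47594 / 0.07 = 6.8 mm

6.8 mm


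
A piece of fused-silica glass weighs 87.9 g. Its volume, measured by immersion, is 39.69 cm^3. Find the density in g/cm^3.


Use the definition of density:
  rho = mass / volume
  rho = 87.9 / 39.69 = 2.215 g/cm^3

2.215 g/cm^3


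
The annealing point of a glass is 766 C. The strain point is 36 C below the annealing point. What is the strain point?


Strain point = annealing point - difference:
  T_strain = 766 - 36 = 730 C

730 C


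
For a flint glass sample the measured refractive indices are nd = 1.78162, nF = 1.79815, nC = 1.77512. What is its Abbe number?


Abbe number formula: Vd = (nd - 1) / (nF - nC)
  nd - 1 = 1.78162 - 1 = 0.78162
  nF - nC = 1.79815 - 1.77512 = 0.02303
  Vd = 0.78162 / 0.02303 = 33.94

33.94


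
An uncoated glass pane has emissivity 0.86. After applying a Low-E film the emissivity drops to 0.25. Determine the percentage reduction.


Percentage reduction = (1 - coated/uncoated) * 100
  Ratio = 0.25 / 0.86 = 0.2907
  Reduction = (1 - 0.2907) * 100 = 70.9%

70.9%


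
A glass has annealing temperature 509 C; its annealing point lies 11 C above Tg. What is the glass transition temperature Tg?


Rearrange T_anneal = Tg + offset for Tg:
  Tg = T_anneal - offset = 509 - 11 = 498 C

498 C


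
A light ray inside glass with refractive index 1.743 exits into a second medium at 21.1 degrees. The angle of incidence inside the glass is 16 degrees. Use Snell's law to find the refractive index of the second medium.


Apply Snell's law: n1 * sin(theta1) = n2 * sin(theta2)
  n2 = n1 * sin(theta1) / sin(theta2)
  sin(16) = 0.275637
  sin(21.1) = 0.359997
  n2 = 1.743 * 0.275637 / 0.359997 = 1.3346

1.3346


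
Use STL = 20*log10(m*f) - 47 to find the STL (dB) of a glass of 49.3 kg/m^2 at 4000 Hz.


Mass law: STL = 20 * log10(m * f) - 47
  m * f = 49.3 * 4000 = 197200
  log10(197200) = 5.29491
  STL = 20 * 5.29491 - 47 = 105.8982 - 47 = 58.9 dB

58.9 dB


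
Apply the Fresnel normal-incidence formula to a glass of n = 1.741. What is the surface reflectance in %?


Fresnel reflectance at normal incidence:
  R = ((n - 1)/(n + 1))^2
  (n - 1)/(n + 1) = (1.741 - 1)/(1.741 + 1) = 0.270339
  R = 0.270339^2 = 0.0730832
  R(%) = 0.0730832 * 100 = 7.308%

7.308%


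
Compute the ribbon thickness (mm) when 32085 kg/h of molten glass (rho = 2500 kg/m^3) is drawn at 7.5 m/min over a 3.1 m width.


Ribbon cross-section from mass balance:
  Volume rate = throughput / density = 32085 / 2500 = 12.834 m^3/h
  thickness = volume rate / (speed * 60 * width), i.e.
  thickness = throughput / (60 * speed * width * density) * 1000
  thickness = 32085 / (60 * 7.5 * 3.1 * 2500) * 1000 = 9.2 mm

9.2 mm


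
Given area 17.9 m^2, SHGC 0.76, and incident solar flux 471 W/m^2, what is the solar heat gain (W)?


Solar heat gain: Q = Area * SHGC * Irradiance
  Q = 17.9 * 0.76 * 471 = 6407.5 W

6407.5 W


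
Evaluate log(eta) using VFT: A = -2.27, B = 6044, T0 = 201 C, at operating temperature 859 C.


VFT equation: log(eta) = A + B / (T - T0)
  T - T0 = 859 - 201 = 658
  B / (T - T0) = 6044 / 658 = 9.185
  log(eta) = -2.27 + 9.185 = 6.915

6.915


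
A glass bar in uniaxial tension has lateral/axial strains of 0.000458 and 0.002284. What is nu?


Poisson's ratio: nu = lateral strain / axial strain
  nu = 0.000458 / 0.002284 = 0.2005

0.2005


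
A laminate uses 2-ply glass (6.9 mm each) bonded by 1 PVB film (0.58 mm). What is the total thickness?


Total thickness = glass contribution + PVB contribution
  Glass: 2 * 6.9 = 13.8 mm
  PVB: 1 * 0.58 = 0.58 mm
  Total = 13.8 + 0.58 = 14.38 mm

14.38 mm


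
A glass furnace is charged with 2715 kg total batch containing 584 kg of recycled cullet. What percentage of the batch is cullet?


Cullet ratio = (cullet mass / total batch mass) * 100
  Ratio = 584 / 2715 * 100 = 21.51%

21.51%


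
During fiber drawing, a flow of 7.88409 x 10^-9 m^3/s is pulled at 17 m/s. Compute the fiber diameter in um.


Cross-sectional area from continuity:
  A = Q / v = 7.88409 x 10^-9 / 17 = 4.6377 x 10^-10 m^2
Diameter from circular cross-section:
  d = sqrt(4A / pi) * 10^6 (m -> um)
  d = sqrt(4 * 4.6377 x 10^-10 / pi) * 10^6 = 24.3 um

24.3 um


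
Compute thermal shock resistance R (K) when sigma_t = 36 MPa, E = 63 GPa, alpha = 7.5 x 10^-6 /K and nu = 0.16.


Thermal shock resistance: R = sigma * (1 - nu) / (E * alpha)
  Numerator = 36 * (1 - 0.16) = 30.24
  Denominator = 63 * 1000 * (7.5 x 10^-6) = 0.4725
  R = 30.24 / 0.4725 = 64.0 K

64.0 K


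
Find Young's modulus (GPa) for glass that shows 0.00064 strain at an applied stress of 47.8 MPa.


Young's modulus: E = stress / strain
  E = 47.8 MPa / 0.00064 = 74687.5 MPa
Convert to GPa: 74687.5 / 1000 = 74.69 GPa

74.69 GPa


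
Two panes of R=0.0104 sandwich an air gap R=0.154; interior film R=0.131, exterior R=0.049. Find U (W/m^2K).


Total thermal resistance (series):
  R_total = R_in + R_glass + R_air + R_glass + R_out
  R_total = 0.131 + 0.0104 + 0.154 + 0.0104 + 0.049 = 0.3548 m^2K/W
U-value = 1 / R_total = 1 / 0.3548 = 2.818 W/m^2K

2.818 W/m^2K


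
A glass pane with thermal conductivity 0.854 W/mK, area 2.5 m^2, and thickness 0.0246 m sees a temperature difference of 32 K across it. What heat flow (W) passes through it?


Fourier's law: Q = k * A * dT / t
  Q = 0.854 * 2.5 * 32 / 0.0246
  Q = 68.32 / 0.0246 = 2777.2 W

2777.2 W


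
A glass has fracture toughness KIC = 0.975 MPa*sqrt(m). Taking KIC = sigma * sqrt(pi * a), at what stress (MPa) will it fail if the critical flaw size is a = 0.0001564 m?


Rearrange KIC = sigma * sqrt(pi * a):
  sigma = KIC / sqrt(pi * a)
  sqrt(pi * 0.0001564) = 0.022166
  sigma = 0.975 / 0.022166 = 43.99 MPa

43.99 MPa


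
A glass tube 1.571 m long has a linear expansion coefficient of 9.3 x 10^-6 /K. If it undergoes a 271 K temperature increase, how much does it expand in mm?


Thermal expansion formula: dL = alpha * L0 * dT
  dL = (9.3 x 10^-6) * 1.571 * 271 = 0.00395939 m
Convert to mm: 0.00395939 * 1000 = 3.9594 mm

3.9594 mm


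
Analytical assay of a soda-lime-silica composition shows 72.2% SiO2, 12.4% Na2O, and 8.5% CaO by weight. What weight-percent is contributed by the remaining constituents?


Sum the three major oxides:
  SiO2 + Na2O + CaO = 72.2 + 12.4 + 8.5 = 93.1%
Subtract from 100%:
  Others = 100 - 93.1 = 6.9%

6.9%


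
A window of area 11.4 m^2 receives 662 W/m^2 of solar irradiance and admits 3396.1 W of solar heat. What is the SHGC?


Rearrange Q = Area * SHGC * Irradiance:
  SHGC = Q / (Area * Irradiance)
  SHGC = 3396.1 / (11.4 * 662) = 0.45

0.45


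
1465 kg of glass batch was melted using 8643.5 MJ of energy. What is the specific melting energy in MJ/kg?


Rearrange E = m * s for s:
  s = E / m
  s = 8643.5 / 1465 = 5.9 MJ/kg

5.9 MJ/kg


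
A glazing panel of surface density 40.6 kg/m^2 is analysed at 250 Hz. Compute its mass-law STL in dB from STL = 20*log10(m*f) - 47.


Mass law: STL = 20 * log10(m * f) - 47
  m * f = 40.6 * 250 = 10150
  log10(10150) = 4.00647
  STL = 20 * 4.00647 - 47 = 80.1294 - 47 = 33.1 dB

33.1 dB


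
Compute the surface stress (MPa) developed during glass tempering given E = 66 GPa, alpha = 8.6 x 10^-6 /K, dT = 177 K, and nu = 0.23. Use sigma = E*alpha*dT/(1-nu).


Tempering stress: sigma = E * alpha * dT / (1 - nu)
  E (MPa) = 66 * 1000 = 66000
  Numerator = 66000 * (8.6 x 10^-6) * 177 = 100.4652
  Denominator = 1 - 0.23 = 0.77
  sigma = 100.4652 / 0.77 = 130.5 MPa

130.5 MPa


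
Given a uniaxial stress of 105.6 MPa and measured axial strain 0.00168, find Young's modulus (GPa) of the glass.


Young's modulus: E = stress / strain
  E = 105.6 MPa / 0.00168 = 62857.14 MPa
Convert to GPa: 62857.14 / 1000 = 62.86 GPa

62.86 GPa


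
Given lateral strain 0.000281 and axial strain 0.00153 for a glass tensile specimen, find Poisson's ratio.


Poisson's ratio: nu = lateral strain / axial strain
  nu = 0.000281 / 0.00153 = 0.1837

0.1837


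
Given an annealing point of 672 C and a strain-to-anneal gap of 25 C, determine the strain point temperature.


Strain point = annealing point - difference:
  T_strain = 672 - 25 = 647 C

647 C


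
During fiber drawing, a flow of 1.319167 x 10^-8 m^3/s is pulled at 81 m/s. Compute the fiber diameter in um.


Cross-sectional area from continuity:
  A = Q / v = 1.319167 x 10^-8 / 81 = 1.628601 x 10^-10 m^2
Diameter from circular cross-section:
  d = sqrt(4A / pi) * 10^6 (m -> um)
  d = sqrt(4 * 1.628601 x 10^-10 / pi) * 10^6 = 14.4 um

14.4 um


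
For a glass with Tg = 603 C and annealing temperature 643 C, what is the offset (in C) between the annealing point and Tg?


Offset = T_anneal - Tg:
  offset = 643 - 603 = 40 C

40 C


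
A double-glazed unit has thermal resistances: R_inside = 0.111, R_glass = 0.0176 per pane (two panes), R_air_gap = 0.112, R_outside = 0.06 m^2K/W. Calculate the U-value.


Total thermal resistance (series):
  R_total = R_in + R_glass + R_air + R_glass + R_out
  R_total = 0.111 + 0.0176 + 0.112 + 0.0176 + 0.06 = 0.3182 m^2K/W
U-value = 1 / R_total = 1 / 0.3182 = 3.143 W/m^2K

3.143 W/m^2K


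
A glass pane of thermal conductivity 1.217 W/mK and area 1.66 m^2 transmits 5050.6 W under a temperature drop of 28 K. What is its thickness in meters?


Fourier's law: t = k * A * dT / Q
  t = 1.217 * 1.66 * 28 / 5050.6
  t = 56.56616 / 5050.6 = 0.0112 m

0.0112 m


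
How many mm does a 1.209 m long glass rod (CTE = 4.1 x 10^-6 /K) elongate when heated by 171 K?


Thermal expansion formula: dL = alpha * L0 * dT
  dL = (4.1 x 10^-6) * 1.209 * 171 = 0.00084763 m
Convert to mm: 0.00084763 * 1000 = 0.8476 mm

0.8476 mm


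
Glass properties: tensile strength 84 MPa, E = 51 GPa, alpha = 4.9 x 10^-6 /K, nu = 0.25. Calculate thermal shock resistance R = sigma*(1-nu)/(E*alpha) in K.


Thermal shock resistance: R = sigma * (1 - nu) / (E * alpha)
  Numerator = 84 * (1 - 0.25) = 63.0
  Denominator = 51 * 1000 * (4.9 x 10^-6) = 0.2499
  R = 63.0 / 0.2499 = 252.1 K

252.1 K


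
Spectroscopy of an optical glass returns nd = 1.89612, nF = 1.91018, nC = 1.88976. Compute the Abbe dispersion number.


Abbe number formula: Vd = (nd - 1) / (nF - nC)
  nd - 1 = 1.89612 - 1 = 0.89612
  nF - nC = 1.91018 - 1.88976 = 0.02042
  Vd = 0.89612 / 0.02042 = 43.88

43.88


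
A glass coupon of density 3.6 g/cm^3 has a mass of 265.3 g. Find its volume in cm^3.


Rearrange rho = m / V:
  V = m / rho
  V = 265.3 / 3.6 = 73.694 cm^3

73.694 cm^3


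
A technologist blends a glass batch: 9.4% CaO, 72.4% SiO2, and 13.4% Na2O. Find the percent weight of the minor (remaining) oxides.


Sum the three major oxides:
  SiO2 + Na2O + CaO = 72.4 + 13.4 + 9.4 = 95.2%
Subtract from 100%:
  Others = 100 - 95.2 = 4.8%

4.8%


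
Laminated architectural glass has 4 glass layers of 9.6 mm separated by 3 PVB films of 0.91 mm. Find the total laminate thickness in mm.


Total thickness = glass contribution + PVB contribution
  Glass: 4 * 9.6 = 38.4 mm
  PVB: 3 * 0.91 = 2.73 mm
  Total = 38.4 + 2.73 = 41.13 mm

41.13 mm


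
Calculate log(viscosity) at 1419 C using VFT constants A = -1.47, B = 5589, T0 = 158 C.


VFT equation: log(eta) = A + B / (T - T0)
  T - T0 = 1419 - 158 = 1261
  B / (T - T0) = 5589 / 1261 = 4.432
  log(eta) = -1.47 + 4.432 = 2.962

2.962


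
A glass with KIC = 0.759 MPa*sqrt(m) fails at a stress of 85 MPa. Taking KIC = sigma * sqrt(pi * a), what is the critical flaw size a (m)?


Rearrange KIC = sigma * sqrt(pi * a):
  sqrt(pi * a) = KIC / sigma
  sqrt(pi * a) = 0.759 / 85 = 0.008929
  a = (KIC / sigma)^2 / pi
  a = 0.008929^2 / pi = 0.0000254 m

0.0000254 m


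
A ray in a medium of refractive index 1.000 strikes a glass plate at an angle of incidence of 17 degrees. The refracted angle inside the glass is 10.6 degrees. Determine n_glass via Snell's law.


Apply Snell's law: n1 * sin(theta1) = n2 * sin(theta2)
  n2 = n1 * sin(theta1) / sin(theta2)
  sin(17) = 0.292372
  sin(10.6) = 0.183951
  n2 = 1.000 * 0.292372 / 0.183951 = 1.5894

1.5894


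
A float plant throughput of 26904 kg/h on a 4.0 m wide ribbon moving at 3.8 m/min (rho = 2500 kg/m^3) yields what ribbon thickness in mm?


Ribbon cross-section from mass balance:
  Volume rate = throughput / density = 26904 / 2500 = 10.7616 m^3/h
  thickness = volume rate / (speed * 60 * width), i.e.
  thickness = throughput / (60 * speed * width * density) * 1000
  thickness = 26904 / (60 * 3.8 * 4.0 * 2500) * 1000 = 11.8 mm

11.8 mm


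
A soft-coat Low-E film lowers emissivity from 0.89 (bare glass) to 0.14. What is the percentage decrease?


Percentage reduction = (1 - coated/uncoated) * 100
  Ratio = 0.14 / 0.89 = 0.1573
  Reduction = (1 - 0.1573) * 100 = 84.3%

84.3%


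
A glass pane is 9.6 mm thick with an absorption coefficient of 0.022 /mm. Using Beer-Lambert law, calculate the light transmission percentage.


Beer-Lambert law: T = exp(-alpha * thickness)
  exponent = -0.022 * 9.6 = -0.2112
  T = exp(-0.2112) = 0.8096
  Percentage = 0.8096 * 100 = 80.96%

80.96%


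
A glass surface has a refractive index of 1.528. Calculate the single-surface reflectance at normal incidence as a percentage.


Fresnel reflectance at normal incidence:
  R = ((n - 1)/(n + 1))^2
  (n - 1)/(n + 1) = (1.528 - 1)/(1.528 + 1) = 0.208861
  R = 0.208861^2 = 0.0436229
  R(%) = 0.0436229 * 100 = 4.362%

4.362%


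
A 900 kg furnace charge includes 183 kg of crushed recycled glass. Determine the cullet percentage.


Cullet ratio = (cullet mass / total batch mass) * 100
  Ratio = 183 / 900 * 100 = 20.33%

20.33%


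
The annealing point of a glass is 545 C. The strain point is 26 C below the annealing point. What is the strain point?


Strain point = annealing point - difference:
  T_strain = 545 - 26 = 519 C

519 C


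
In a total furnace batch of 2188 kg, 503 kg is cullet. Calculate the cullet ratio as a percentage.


Cullet ratio = (cullet mass / total batch mass) * 100
  Ratio = 503 / 2188 * 100 = 22.99%

22.99%


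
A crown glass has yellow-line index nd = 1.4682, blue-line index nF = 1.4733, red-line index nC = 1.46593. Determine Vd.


Abbe number formula: Vd = (nd - 1) / (nF - nC)
  nd - 1 = 1.4682 - 1 = 0.4682
  nF - nC = 1.4733 - 1.46593 = 0.00737
  Vd = 0.4682 / 0.00737 = 63.53

63.53


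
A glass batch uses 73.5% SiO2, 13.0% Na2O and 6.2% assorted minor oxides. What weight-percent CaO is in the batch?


Pieces sum to 100%:
  CaO = 100 - (SiO2 + Na2O + others)
  CaO = 100 - (73.5 + 13.0 + 6.2) = 7.3%

7.3%


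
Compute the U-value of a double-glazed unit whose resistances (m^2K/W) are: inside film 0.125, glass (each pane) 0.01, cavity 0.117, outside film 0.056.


Total thermal resistance (series):
  R_total = R_in + R_glass + R_air + R_glass + R_out
  R_total = 0.125 + 0.01 + 0.117 + 0.01 + 0.056 = 0.318 m^2K/W
U-value = 1 / R_total = 1 / 0.318 = 3.145 W/m^2K

3.145 W/m^2K


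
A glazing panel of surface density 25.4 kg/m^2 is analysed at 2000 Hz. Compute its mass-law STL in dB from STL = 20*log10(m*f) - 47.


Mass law: STL = 20 * log10(m * f) - 47
  m * f = 25.4 * 2000 = 50800
  log10(50800) = 4.70586
  STL = 20 * 4.70586 - 47 = 94.1172 - 47 = 47.1 dB

47.1 dB


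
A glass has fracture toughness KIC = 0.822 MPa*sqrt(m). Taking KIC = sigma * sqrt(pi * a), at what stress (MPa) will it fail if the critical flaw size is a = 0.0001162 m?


Rearrange KIC = sigma * sqrt(pi * a):
  sigma = KIC / sqrt(pi * a)
  sqrt(pi * 0.0001162) = 0.019106
  sigma = 0.822 / 0.019106 = 43.02 MPa

43.02 MPa


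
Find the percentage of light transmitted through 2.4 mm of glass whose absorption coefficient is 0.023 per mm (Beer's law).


Beer-Lambert law: T = exp(-alpha * thickness)
  exponent = -0.023 * 2.4 = -0.0552
  T = exp(-0.0552) = 0.9463
  Percentage = 0.9463 * 100 = 94.63%

94.63%


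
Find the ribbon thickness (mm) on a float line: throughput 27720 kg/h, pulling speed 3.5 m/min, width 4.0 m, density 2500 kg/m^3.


Ribbon cross-section from mass balance:
  Volume rate = throughput / density = 27720 / 2500 = 11.088 m^3/h
  thickness = volume rate / (speed * 60 * width), i.e.
  thickness = throughput / (60 * speed * width * density) * 1000
  thickness = 27720 / (60 * 3.5 * 4.0 * 2500) * 1000 = 13.2 mm

13.2 mm


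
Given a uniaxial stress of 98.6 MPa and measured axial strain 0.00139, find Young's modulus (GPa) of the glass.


Young's modulus: E = stress / strain
  E = 98.6 MPa / 0.00139 = 70935.25 MPa
Convert to GPa: 70935.25 / 1000 = 70.94 GPa

70.94 GPa


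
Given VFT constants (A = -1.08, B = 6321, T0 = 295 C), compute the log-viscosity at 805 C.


VFT equation: log(eta) = A + B / (T - T0)
  T - T0 = 805 - 295 = 510
  B / (T - T0) = 6321 / 510 = 12.394
  log(eta) = -1.08 + 12.394 = 11.314

11.314


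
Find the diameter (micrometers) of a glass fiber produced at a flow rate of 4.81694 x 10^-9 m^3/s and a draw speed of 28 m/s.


Cross-sectional area from continuity:
  A = Q / v = 4.81694 x 10^-9 / 28 = 1.720336 x 10^-10 m^2
Diameter from circular cross-section:
  d = sqrt(4A / pi) * 10^6 (m -> um)
  d = sqrt(4 * 1.720336 x 10^-10 / pi) * 10^6 = 14.8 um

14.8 um


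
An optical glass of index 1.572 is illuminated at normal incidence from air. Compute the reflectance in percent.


Fresnel reflectance at normal incidence:
  R = ((n - 1)/(n + 1))^2
  (n - 1)/(n + 1) = (1.572 - 1)/(1.572 + 1) = 0.222395
  R = 0.222395^2 = 0.0494595
  R(%) = 0.0494595 * 100 = 4.946%

4.946%


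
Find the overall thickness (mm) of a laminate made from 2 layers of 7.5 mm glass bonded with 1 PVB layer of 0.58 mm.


Total thickness = glass contribution + PVB contribution
  Glass: 2 * 7.5 = 15.0 mm
  PVB: 1 * 0.58 = 0.58 mm
  Total = 15.0 + 0.58 = 15.58 mm

15.58 mm


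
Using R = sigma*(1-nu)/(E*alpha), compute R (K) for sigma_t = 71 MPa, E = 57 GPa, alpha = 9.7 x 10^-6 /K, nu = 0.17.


Thermal shock resistance: R = sigma * (1 - nu) / (E * alpha)
  Numerator = 71 * (1 - 0.17) = 58.93
  Denominator = 57 * 1000 * (9.7 x 10^-6) = 0.5529
  R = 58.93 / 0.5529 = 106.6 K

106.6 K


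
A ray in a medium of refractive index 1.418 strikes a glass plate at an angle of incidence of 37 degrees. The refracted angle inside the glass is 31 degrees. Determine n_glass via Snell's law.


Apply Snell's law: n1 * sin(theta1) = n2 * sin(theta2)
  n2 = n1 * sin(theta1) / sin(theta2)
  sin(37) = 0.601815
  sin(31) = 0.515038
  n2 = 1.418 * 0.601815 / 0.515038 = 1.6569

1.6569


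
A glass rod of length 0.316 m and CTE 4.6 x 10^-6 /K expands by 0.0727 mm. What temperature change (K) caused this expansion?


Rearrange dL = alpha * L0 * dT for dT:
  dT = dL / (alpha * L0)
  dL (m) = 0.0727 / 1000 = 0.0000727
  dT = 0.0000727 / ((4.6 x 10^-6) * 0.316) = 50.0 K

50.0 K


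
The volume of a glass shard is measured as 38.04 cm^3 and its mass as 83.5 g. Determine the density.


Use the definition of density:
  rho = mass / volume
  rho = 83.5 / 38.04 = 2.195 g/cm^3

2.195 g/cm^3


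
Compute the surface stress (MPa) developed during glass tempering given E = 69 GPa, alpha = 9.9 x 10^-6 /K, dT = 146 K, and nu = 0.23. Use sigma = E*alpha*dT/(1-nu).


Tempering stress: sigma = E * alpha * dT / (1 - nu)
  E (MPa) = 69 * 1000 = 69000
  Numerator = 69000 * (9.9 x 10^-6) * 146 = 99.7326
  Denominator = 1 - 0.23 = 0.77
  sigma = 99.7326 / 0.77 = 129.5 MPa

129.5 MPa


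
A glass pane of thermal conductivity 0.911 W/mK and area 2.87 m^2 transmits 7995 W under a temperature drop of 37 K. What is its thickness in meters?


Fourier's law: t = k * A * dT / Q
  t = 0.911 * 2.87 * 37 / 7995
  t = 96.73909 / 7995 = 0.0121 m

0.0121 m


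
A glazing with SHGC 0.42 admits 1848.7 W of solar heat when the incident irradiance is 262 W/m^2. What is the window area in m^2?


Rearrange Q = Area * SHGC * Irradiance:
  Area = Q / (SHGC * Irradiance)
  Area = 1848.7 / (0.42 * 262) = 16.8 m^2

16.8 m^2


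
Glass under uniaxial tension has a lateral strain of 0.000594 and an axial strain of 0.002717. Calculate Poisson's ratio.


Poisson's ratio: nu = lateral strain / axial strain
  nu = 0.000594 / 0.002717 = 0.2186

0.2186


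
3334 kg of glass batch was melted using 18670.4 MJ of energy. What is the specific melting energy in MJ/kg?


Rearrange E = m * s for s:
  s = E / m
  s = 18670.4 / 3334 = 5.6 MJ/kg

5.6 MJ/kg


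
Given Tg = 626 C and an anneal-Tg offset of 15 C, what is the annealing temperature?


The annealing temperature is Tg plus the offset:
  T_anneal = 626 + 15 = 641 C

641 C


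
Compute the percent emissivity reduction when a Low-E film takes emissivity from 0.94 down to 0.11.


Percentage reduction = (1 - coated/uncoated) * 100
  Ratio = 0.11 / 0.94 = 0.117
  Reduction = (1 - 0.117) * 100 = 88.3%

88.3%


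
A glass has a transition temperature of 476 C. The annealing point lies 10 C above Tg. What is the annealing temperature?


The annealing temperature is Tg plus the offset:
  T_anneal = 476 + 10 = 486 C

486 C


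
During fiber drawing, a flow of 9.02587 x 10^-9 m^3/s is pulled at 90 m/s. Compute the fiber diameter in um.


Cross-sectional area from continuity:
  A = Q / v = 9.02587 x 10^-9 / 90 = 1.002874 x 10^-10 m^2
Diameter from circular cross-section:
  d = sqrt(4A / pi) * 10^6 (m -> um)
  d = sqrt(4 * 1.002874 x 10^-10 / pi) * 10^6 = 11.3 um

11.3 um


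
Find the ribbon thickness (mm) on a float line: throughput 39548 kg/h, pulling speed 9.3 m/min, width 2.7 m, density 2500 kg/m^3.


Ribbon cross-section from mass balance:
  Volume rate = throughput / density = 39548 / 2500 = 15.8192 m^3/h
  thickness = volume rate / (speed * 60 * width), i.e.
  thickness = throughput / (60 * speed * width * density) * 1000
  thickness = 39548 / (60 * 9.3 * 2.7 * 2500) * 1000 = 10.5 mm

10.5 mm


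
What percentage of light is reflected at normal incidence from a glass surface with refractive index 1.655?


Fresnel reflectance at normal incidence:
  R = ((n - 1)/(n + 1))^2
  (n - 1)/(n + 1) = (1.655 - 1)/(1.655 + 1) = 0.246704
  R = 0.246704^2 = 0.0608629
  R(%) = 0.0608629 * 100 = 6.086%

6.086%


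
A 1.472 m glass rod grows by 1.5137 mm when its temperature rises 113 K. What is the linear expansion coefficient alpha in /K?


Rearrange dL = alpha * L0 * dT for alpha:
  alpha = dL / (L0 * dT)
  alpha = (1.5137 / 1000) / (1.472 * 113) = 0.0000091 /K = 9.1 x 10^-6 /K

9.1 x 10^-6 /K


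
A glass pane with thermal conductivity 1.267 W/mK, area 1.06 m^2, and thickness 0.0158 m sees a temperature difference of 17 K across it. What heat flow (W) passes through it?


Fourier's law: Q = k * A * dT / t
  Q = 1.267 * 1.06 * 17 / 0.0158
  Q = 22.83134 / 0.0158 = 1445 W

1445 W


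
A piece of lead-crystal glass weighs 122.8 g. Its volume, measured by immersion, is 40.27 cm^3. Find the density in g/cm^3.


Use the definition of density:
  rho = mass / volume
  rho = 122.8 / 40.27 = 3.049 g/cm^3

3.049 g/cm^3


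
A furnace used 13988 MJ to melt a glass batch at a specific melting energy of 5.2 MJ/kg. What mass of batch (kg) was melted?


Rearrange E = m * s for m:
  m = E / s
  m = 13988 / 5.2 = 2690.0 kg

2690.0 kg


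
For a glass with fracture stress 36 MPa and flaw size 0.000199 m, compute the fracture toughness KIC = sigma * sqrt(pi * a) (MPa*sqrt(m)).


Fracture toughness: KIC = sigma * sqrt(pi * a)
  pi * a = pi * 0.000199 = 0.000625177
  sqrt(pi * a) = 0.025004
  KIC = 36 * 0.025004 = 0.9 MPa*sqrt(m)

0.9 MPa*sqrt(m)


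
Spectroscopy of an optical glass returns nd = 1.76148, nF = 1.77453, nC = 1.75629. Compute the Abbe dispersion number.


Abbe number formula: Vd = (nd - 1) / (nF - nC)
  nd - 1 = 1.76148 - 1 = 0.76148
  nF - nC = 1.77453 - 1.75629 = 0.01824
  Vd = 0.76148 / 0.01824 = 41.75

41.75


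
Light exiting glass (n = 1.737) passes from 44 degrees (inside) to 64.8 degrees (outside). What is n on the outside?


Apply Snell's law: n1 * sin(theta1) = n2 * sin(theta2)
  n2 = n1 * sin(theta1) / sin(theta2)
  sin(44) = 0.694658
  sin(64.8) = 0.904827
  n2 = 1.737 * 0.694658 / 0.904827 = 1.3335

1.3335


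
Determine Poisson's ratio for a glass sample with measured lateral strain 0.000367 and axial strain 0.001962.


Poisson's ratio: nu = lateral strain / axial strain
  nu = 0.000367 / 0.001962 = 0.1871

0.1871


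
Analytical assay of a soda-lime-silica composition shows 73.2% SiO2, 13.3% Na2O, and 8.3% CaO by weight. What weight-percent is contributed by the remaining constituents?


Sum the three major oxides:
  SiO2 + Na2O + CaO = 73.2 + 13.3 + 8.3 = 94.8%
Subtract from 100%:
  Others = 100 - 94.8 = 5.2%

5.2%


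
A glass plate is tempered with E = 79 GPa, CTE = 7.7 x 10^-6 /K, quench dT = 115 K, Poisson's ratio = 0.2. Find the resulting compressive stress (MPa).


Tempering stress: sigma = E * alpha * dT / (1 - nu)
  E (MPa) = 79 * 1000 = 79000
  Numerator = 79000 * (7.7 x 10^-6) * 115 = 69.9545
  Denominator = 1 - 0.2 = 0.8
  sigma = 69.9545 / 0.8 = 87.4 MPa

87.4 MPa


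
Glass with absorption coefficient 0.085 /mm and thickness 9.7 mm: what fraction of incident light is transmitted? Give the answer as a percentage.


Beer-Lambert law: T = exp(-alpha * thickness)
  exponent = -0.085 * 9.7 = -0.8245
  T = exp(-0.8245) = 0.4385
  Percentage = 0.4385 * 100 = 43.85%

43.85%


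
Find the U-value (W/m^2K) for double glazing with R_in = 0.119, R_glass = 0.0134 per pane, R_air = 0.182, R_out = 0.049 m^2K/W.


Total thermal resistance (series):
  R_total = R_in + R_glass + R_air + R_glass + R_out
  R_total = 0.119 + 0.0134 + 0.182 + 0.0134 + 0.049 = 0.3768 m^2K/W
U-value = 1 / R_total = 1 / 0.3768 = 2.654 W/m^2K

2.654 W/m^2K


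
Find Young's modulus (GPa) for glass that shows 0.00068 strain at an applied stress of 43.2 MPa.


Young's modulus: E = stress / strain
  E = 43.2 MPa / 0.00068 = 63529.41 MPa
Convert to GPa: 63529.41 / 1000 = 63.53 GPa

63.53 GPa


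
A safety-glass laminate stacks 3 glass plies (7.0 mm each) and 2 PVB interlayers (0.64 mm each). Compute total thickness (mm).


Total thickness = glass contribution + PVB contribution
  Glass: 3 * 7.0 = 21.0 mm
  PVB: 2 * 0.64 = 1.28 mm
  Total = 21.0 + 1.28 = 22.28 mm

22.28 mm


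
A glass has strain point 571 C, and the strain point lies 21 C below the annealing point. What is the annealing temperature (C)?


T_anneal = T_strain + gap:
  T_anneal = 571 + 21 = 592 C

592 C


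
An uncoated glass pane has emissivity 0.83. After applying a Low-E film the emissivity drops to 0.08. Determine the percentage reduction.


Percentage reduction = (1 - coated/uncoated) * 100
  Ratio = 0.08 / 0.83 = 0.0964
  Reduction = (1 - 0.0964) * 100 = 90.4%

90.4%


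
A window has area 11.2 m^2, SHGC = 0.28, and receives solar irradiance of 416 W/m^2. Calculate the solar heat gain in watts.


Solar heat gain: Q = Area * SHGC * Irradiance
  Q = 11.2 * 0.28 * 416 = 1304.6 W

1304.6 W


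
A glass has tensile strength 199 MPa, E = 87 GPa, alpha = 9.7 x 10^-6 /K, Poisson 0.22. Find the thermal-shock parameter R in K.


Thermal shock resistance: R = sigma * (1 - nu) / (E * alpha)
  Numerator = 199 * (1 - 0.22) = 155.22
  Denominator = 87 * 1000 * (9.7 x 10^-6) = 0.8439
  R = 155.22 / 0.8439 = 183.9 K

183.9 K


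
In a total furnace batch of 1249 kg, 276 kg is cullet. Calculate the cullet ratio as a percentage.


Cullet ratio = (cullet mass / total batch mass) * 100
  Ratio = 276 / 1249 * 100 = 22.1%

22.1%


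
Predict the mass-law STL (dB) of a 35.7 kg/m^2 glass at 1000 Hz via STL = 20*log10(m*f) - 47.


Mass law: STL = 20 * log10(m * f) - 47
  m * f = 35.7 * 1000 = 35700
  log10(35700) = 4.55267
  STL = 20 * 4.55267 - 47 = 91.0534 - 47 = 44.1 dB

44.1 dB


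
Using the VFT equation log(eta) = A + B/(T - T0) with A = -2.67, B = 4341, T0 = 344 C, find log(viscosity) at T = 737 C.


VFT equation: log(eta) = A + B / (T - T0)
  T - T0 = 737 - 344 = 393
  B / (T - T0) = 4341 / 393 = 11.046
  log(eta) = -2.67 + 11.046 = 8.376

8.376


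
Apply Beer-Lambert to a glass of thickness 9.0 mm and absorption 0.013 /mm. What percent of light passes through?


Beer-Lambert law: T = exp(-alpha * thickness)
  exponent = -0.013 * 9.0 = -0.117
  T = exp(-0.117) = 0.8896
  Percentage = 0.8896 * 100 = 88.96%

88.96%


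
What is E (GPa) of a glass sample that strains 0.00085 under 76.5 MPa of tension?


Young's modulus: E = stress / strain
  E = 76.5 MPa / 0.00085 = 90000 MPa
Convert to GPa: 90000 / 1000 = 90.0 GPa

90.0 GPa


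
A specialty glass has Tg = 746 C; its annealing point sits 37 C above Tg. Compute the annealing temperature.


The annealing temperature is Tg plus the offset:
  T_anneal = 746 + 37 = 783 C

783 C


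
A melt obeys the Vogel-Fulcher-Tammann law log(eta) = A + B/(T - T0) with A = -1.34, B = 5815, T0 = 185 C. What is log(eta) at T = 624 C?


VFT equation: log(eta) = A + B / (T - T0)
  T - T0 = 624 - 185 = 439
  B / (T - T0) = 5815 / 439 = 13.246
  log(eta) = -1.34 + 13.246 = 11.906

11.906


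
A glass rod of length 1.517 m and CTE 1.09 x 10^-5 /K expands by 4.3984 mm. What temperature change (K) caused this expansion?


Rearrange dL = alpha * L0 * dT for dT:
  dT = dL / (alpha * L0)
  dL (m) = 4.3984 / 1000 = 0.0043984
  dT = 0.0043984 / ((1.09 x 10^-5) * 1.517) = 266.0 K

266.0 K


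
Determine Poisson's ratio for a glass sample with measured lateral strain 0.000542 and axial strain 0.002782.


Poisson's ratio: nu = lateral strain / axial strain
  nu = 0.000542 / 0.002782 = 0.1948

0.1948


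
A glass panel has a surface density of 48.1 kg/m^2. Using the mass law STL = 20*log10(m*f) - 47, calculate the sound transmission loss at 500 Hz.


Mass law: STL = 20 * log10(m * f) - 47
  m * f = 48.1 * 500 = 24050
  log10(24050) = 4.38112
  STL = 20 * 4.38112 - 47 = 87.6224 - 47 = 40.6 dB

40.6 dB


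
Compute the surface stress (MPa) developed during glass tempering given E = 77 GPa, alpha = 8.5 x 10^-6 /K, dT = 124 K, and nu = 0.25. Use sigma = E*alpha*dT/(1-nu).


Tempering stress: sigma = E * alpha * dT / (1 - nu)
  E (MPa) = 77 * 1000 = 77000
  Numerator = 77000 * (8.5 x 10^-6) * 124 = 81.158
  Denominator = 1 - 0.25 = 0.75
  sigma = 81.158 / 0.75 = 108.2 MPa

108.2 MPa


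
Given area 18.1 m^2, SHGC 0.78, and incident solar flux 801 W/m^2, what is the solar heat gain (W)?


Solar heat gain: Q = Area * SHGC * Irradiance
  Q = 18.1 * 0.78 * 801 = 11308.5 W

11308.5 W


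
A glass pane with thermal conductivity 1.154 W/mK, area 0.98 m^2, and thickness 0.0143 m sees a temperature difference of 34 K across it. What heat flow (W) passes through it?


Fourier's law: Q = k * A * dT / t
  Q = 1.154 * 0.98 * 34 / 0.0143
  Q = 38.45128 / 0.0143 = 2688.9 W

2688.9 W


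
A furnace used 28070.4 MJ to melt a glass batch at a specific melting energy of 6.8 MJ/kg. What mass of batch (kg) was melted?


Rearrange E = m * s for m:
  m = E / s
  m = 28070.4 / 6.8 = 4128.0 kg

4128.0 kg
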